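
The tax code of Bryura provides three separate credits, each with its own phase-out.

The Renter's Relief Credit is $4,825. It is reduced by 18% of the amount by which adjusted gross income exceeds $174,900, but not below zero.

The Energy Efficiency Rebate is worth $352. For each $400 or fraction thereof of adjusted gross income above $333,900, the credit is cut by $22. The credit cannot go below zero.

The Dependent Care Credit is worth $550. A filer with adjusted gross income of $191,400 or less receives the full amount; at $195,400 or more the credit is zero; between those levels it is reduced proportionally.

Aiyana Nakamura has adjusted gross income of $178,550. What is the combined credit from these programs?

$5,070

Renter's Relief Credit: 18% of the $3,650 excess over $174,900 is $657; credit = $4,825 − $657 = $4,168.
Energy Efficiency Rebate: $178,550 is at or below the $333,900 threshold, so the full $352 applies.
Dependent Care Credit: $178,550 is at or below the $191,400 threshold, so the full $550 applies.
Total: $4,168 + $352 + $550 = $5,070.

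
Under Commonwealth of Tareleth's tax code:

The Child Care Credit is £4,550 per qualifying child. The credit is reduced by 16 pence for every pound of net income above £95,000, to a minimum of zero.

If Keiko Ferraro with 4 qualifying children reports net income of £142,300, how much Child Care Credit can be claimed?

Child Care Credit: base = 4 × £4,550 = £18,200. 16% of the £47,300 excess over £95,000 is £7,568; credit = £18,200 − £7,568 = £10,632.

£10,632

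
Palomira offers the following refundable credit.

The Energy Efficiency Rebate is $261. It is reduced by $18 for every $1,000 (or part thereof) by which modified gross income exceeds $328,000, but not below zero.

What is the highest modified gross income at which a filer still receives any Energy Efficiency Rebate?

$342,000

After 14 increments the reduction is 14 × $18 = $252, leaving $9; one more increment wipes it out. Increment 14 ends at excess 14 × $1,000 = $14,000, so the highest qualifying income is $328,000 + $14,000 = $342,000.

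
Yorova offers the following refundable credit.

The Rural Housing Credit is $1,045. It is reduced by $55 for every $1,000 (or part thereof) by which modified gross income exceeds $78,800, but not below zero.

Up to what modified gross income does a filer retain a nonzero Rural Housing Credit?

$96,800

After 18 increments the reduction is 18 × $55 = $990, leaving $55; one more increment wipes it out. Increment 18 ends at excess 18 × $1,000 = $18,000, so the highest qualifying income is $78,800 + $18,000 = $96,800.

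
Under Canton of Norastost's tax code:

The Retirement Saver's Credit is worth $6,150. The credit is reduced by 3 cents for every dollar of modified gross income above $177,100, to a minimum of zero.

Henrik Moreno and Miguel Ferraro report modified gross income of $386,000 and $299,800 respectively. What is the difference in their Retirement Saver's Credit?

Henrik ($386,000): Retirement Saver's Credit: 3% of the $208,900 excess over $177,100 is $6,267 ≥ base, so the credit is $0.
Miguel ($299,800): Retirement Saver's Credit: 3% of the $122,700 excess over $177,100 is $3,681; credit = $6,150 − $3,681 = $2,469.
Difference: |$0 − $2,469| = $2,469.

$2,469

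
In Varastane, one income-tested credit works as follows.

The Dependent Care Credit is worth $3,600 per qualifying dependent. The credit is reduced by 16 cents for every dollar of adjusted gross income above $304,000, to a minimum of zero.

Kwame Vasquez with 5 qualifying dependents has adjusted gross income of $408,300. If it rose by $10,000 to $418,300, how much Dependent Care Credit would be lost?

At $408,300 — base = 5 × $3,600 = $18,000. 16% of the $104,300 excess over $304,000 is $16,688; credit = $18,000 − $16,688 = $1,312.
At $418,300 — base = 5 × $3,600 = $18,000. 16% of the $114,300 excess over $304,000 is $18,288 ≥ base, so the credit is $0.
Lost: $1,312 − $0 = $1,312.

$1,312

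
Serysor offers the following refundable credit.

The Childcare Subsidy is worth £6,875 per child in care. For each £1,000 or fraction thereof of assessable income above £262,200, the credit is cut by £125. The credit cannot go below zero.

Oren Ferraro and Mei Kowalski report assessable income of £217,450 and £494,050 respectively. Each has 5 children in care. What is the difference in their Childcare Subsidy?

Oren (£217,450): Childcare Subsidy: base = 5 × £6,875 = £34,375. £217,450 is at or below the £262,200 threshold, so the full £34,375 applies.
Mei (£494,050): Childcare Subsidy: base = 5 × £6,875 = £34,375. income exceeds £262,200 by £231,850, which is 232 full-or-partial £1,000 increments; reduction = 232 × £125 = £29,000, leaving £5,375.
Difference: |£34,375 − £5,375| = £29,000.

£29,000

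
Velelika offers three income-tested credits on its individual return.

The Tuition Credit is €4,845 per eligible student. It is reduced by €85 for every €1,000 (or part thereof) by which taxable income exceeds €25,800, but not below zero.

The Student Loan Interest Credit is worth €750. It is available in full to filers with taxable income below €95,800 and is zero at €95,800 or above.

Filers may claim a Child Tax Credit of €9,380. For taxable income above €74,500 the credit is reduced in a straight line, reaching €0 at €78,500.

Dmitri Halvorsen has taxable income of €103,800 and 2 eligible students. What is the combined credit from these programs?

€3,060

Tuition Credit: base = 2 × €4,845 = €9,690. income exceeds €25,800 by €78,000, which is 78 full-or-partial €1,000 increments; reduction = 78 × €85 = €6,630, leaving €3,060.
Student Loan Interest Credit: €103,800 meets or exceeds the €95,800 cutoff, so the credit is €0.
Child Tax Credit: €103,800 is at or above €78,500, so the credit is €0.
Total: €3,060 + €0 + €0 = €3,060.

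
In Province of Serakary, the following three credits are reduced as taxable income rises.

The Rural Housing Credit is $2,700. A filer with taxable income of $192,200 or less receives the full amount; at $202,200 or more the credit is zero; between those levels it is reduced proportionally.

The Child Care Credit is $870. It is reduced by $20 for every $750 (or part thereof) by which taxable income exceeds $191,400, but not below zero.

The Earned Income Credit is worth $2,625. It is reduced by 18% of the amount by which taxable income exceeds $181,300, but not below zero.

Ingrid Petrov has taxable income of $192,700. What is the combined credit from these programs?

$3,968

Rural Housing Credit: $192,700 is $500 into a $10,000 phase-out range, leaving 9,500/10,000 of the credit: $2,700 × 9,500/10,000 = $2,565.
Child Care Credit: income exceeds $191,400 by $1,300, which is 2 full-or-partial $750 increments; reduction = 2 × $20 = $40, leaving $830.
Earned Income Credit: 18% of the $11,400 excess over $181,300 is $2,052; credit = $2,625 − $2,052 = $573.
Total: $2,565 + $830 + $573 = $3,968.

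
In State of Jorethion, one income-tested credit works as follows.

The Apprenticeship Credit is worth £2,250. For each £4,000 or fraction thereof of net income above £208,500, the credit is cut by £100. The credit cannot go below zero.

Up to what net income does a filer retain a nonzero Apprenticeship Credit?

After 22 increments the reduction is 22 × £100 = £2,200, leaving £50; one more increment wipes it out. Increment 22 ends at excess 22 × £4,000 = £88,000, so the highest qualifying income is £208,500 + £88,000 = £296,500.

£296,500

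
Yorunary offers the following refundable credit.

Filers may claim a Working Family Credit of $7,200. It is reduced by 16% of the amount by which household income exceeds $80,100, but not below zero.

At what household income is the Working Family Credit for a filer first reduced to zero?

$125,100

The credit falls by 16% of each dollar above $80,100, so it reaches zero when the excess is $7,200 / 16% = $45,000: income = $80,100 + $45,000 = $125,100.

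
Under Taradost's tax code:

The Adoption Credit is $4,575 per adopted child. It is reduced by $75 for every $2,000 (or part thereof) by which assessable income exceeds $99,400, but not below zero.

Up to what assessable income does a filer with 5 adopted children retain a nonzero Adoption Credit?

$707,400

Full credit = 5 × $4,575 = $22,875.
After 304 increments the reduction is 304 × $75 = $22,800, leaving $75; one more increment wipes it out. Increment 304 ends at excess 304 × $2,000 = $608,000, so the highest qualifying income is $99,400 + $608,000 = $707,400.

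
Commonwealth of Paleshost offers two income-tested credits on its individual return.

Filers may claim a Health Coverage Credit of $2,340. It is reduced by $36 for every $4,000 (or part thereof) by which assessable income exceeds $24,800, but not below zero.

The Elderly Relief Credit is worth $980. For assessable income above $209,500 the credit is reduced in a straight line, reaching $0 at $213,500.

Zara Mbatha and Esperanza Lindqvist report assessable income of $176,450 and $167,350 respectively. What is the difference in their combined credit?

Zara ($176,450): Health Coverage Credit: income exceeds $24,800 by $151,650, which is 38 full-or-partial $4,000 increments; reduction = 38 × $36 = $1,368, leaving $972. Elderly Relief Credit: $176,450 is at or below the $209,500 threshold, so the full $980 applies. total $972 + $980 = $1,952
Esperanza ($167,350): Health Coverage Credit: income exceeds $24,800 by $142,550, which is 36 full-or-partial $4,000 increments; reduction = 36 × $36 = $1,296, leaving $1,044. Elderly Relief Credit: $167,350 is at or below the $209,500 threshold, so the full $980 applies. total $1,044 + $980 = $2,024
Difference: |$1,952 − $2,024| = $72.

$72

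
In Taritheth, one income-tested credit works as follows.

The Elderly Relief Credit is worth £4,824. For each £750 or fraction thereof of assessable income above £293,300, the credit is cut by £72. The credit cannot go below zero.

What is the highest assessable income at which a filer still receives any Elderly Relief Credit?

£342,800

After 66 increments the reduction is 66 × £72 = £4,752, leaving £72; one more increment wipes it out. Increment 66 ends at excess 66 × £750 = £49,500, so the highest qualifying income is £293,300 + £49,500 = £342,800.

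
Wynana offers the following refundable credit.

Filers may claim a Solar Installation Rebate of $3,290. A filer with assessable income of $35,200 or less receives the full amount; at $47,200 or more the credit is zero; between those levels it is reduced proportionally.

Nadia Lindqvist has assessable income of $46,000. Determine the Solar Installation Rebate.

Solar Installation Rebate: $46,000 is $10,800 into a $12,000 phase-out range, leaving 1,200/12,000 of the credit: $3,290 × 1,200/12,000 = $329.

$329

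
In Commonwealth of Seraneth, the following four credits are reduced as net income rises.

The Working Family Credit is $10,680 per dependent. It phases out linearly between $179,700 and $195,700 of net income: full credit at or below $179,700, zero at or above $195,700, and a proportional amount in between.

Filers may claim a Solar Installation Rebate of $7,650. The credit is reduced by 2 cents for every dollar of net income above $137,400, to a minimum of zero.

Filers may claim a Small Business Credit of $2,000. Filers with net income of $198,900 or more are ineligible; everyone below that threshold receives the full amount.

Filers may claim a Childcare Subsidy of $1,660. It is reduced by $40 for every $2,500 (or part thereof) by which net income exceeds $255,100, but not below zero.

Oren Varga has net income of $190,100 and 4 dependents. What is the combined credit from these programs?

Working Family Credit: base = 4 × $10,680 = $42,720. $190,100 is $10,400 into a $16,000 phase-out range, leaving 5,600/16,000 of the credit: $42,720 × 5,600/16,000 = $14,952.
Solar Installation Rebate: 2% of the $52,700 excess over $137,400 is $1,054; credit = $7,650 − $1,054 = $6,596.
Small Business Credit: $190,100 is below the $198,900 cutoff, so the full $2,000 applies.
Childcare Subsidy: $190,100 is at or below the $255,100 threshold, so the full $1,660 applies.
Total: $14,952 + $6,596 + $2,000 + $1,660 = $25,208.

$25,208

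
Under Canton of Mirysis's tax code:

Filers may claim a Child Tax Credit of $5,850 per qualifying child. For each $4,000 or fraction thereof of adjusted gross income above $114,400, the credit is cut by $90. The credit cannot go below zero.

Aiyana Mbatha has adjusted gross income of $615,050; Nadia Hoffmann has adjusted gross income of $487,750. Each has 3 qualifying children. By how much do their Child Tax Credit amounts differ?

Aiyana ($615,050): Child Tax Credit: base = 3 × $5,850 = $17,550. income exceeds $114,400 by $500,650, which is 126 full-or-partial $4,000 increments; reduction = 126 × $90 = $11,340, leaving $6,210.
Nadia ($487,750): Child Tax Credit: base = 3 × $5,850 = $17,550. income exceeds $114,400 by $373,350, which is 94 full-or-partial $4,000 increments; reduction = 94 × $90 = $8,460, leaving $9,090.
Difference: |$6,210 − $9,090| = $2,880.

$2,880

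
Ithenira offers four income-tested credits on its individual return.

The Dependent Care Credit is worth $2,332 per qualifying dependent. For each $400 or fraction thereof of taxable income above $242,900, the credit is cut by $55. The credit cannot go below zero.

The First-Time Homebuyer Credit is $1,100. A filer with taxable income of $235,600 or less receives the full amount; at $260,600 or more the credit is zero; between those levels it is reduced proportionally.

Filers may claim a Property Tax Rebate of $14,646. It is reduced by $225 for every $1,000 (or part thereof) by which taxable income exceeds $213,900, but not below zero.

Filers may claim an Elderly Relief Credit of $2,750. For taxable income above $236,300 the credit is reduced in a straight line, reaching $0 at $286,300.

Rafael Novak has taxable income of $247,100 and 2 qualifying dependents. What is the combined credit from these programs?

Dependent Care Credit: base = 2 × $2,332 = $4,664. income exceeds $242,900 by $4,200, which is 11 full-or-partial $400 increments; reduction = 11 × $55 = $605, leaving $4,059.
First-Time Homebuyer Credit: $247,100 is $11,500 into a $25,000 phase-out range, leaving 13,500/25,000 of the credit: $1,100 × 13,500/25,000 = $594.
Property Tax Rebate: income exceeds $213,900 by $33,200, which is 34 full-or-partial $1,000 increments; reduction = 34 × $225 = $7,650, leaving $6,996.
Elderly Relief Credit: $247,100 is $10,800 into a $50,000 phase-out range, leaving 39,200/50,000 of the credit: $2,750 × 39,200/50,000 = $2,156.
Total: $4,059 + $594 + $6,996 + $2,156 = $13,805.

$13,805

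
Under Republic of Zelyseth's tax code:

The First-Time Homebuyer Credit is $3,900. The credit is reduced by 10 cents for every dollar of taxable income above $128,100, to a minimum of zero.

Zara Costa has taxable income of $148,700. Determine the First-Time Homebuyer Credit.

$1,840

First-Time Homebuyer Credit: 10% of the $20,600 excess over $128,100 is $2,060; credit = $3,900 − $2,060 = $1,840.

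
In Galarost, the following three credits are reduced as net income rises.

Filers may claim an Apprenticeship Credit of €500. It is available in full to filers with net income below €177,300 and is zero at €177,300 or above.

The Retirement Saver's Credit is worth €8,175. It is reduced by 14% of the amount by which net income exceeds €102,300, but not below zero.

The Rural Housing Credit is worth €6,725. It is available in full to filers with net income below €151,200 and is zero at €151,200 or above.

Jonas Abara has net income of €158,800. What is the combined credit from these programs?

€765

Apprenticeship Credit: €158,800 is below the €177,300 cutoff, so the full €500 applies.
Retirement Saver's Credit: 14% of the €56,500 excess over €102,300 is €7,910; credit = €8,175 − €7,910 = €265.
Rural Housing Credit: €158,800 meets or exceeds the €151,200 cutoff, so the credit is €0.
Total: €500 + €265 + €0 = €765.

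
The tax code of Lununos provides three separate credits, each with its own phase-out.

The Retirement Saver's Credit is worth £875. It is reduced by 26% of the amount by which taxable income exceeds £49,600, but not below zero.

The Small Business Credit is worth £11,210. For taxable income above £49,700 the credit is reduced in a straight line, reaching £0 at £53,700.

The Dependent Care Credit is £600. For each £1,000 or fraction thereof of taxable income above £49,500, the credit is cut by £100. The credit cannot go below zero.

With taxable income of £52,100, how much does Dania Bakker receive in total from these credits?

£5,009

Retirement Saver's Credit: 26% of the £2,500 excess over £49,600 is £650; credit = £875 − £650 = £225.
Small Business Credit: £52,100 is £2,400 into a £4,000 phase-out range, leaving 1,600/4,000 of the credit: £11,210 × 1,600/4,000 = £4,484.
Dependent Care Credit: income exceeds £49,500 by £2,600, which is 3 full-or-partial £1,000 increments; reduction = 3 × £100 = £300, leaving £300.
Total: £225 + £4,484 + £300 = £5,009.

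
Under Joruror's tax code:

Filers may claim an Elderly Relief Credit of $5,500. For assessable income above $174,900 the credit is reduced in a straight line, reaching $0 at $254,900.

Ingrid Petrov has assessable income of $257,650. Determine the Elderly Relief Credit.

Elderly Relief Credit: $257,650 is at or above $254,900, so the credit is $0.

$0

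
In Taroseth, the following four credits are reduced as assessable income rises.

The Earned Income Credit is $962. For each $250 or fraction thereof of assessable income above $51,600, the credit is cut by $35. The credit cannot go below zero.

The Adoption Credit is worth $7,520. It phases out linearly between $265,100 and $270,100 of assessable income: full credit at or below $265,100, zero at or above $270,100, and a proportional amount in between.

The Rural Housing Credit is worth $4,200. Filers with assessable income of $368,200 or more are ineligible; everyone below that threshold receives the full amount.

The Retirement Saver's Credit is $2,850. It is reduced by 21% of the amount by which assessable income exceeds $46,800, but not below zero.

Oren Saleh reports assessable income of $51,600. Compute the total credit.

$14,524

Earned Income Credit: $51,600 is at or below the $51,600 threshold, so the full $962 applies.
Adoption Credit: $51,600 is at or below the $265,100 threshold, so the full $7,520 applies.
Rural Housing Credit: $51,600 is below the $368,200 cutoff, so the full $4,200 applies.
Retirement Saver's Credit: 21% of the $4,800 excess over $46,800 is $1,008; credit = $2,850 − $1,008 = $1,842.
Total: $962 + $7,520 + $4,200 + $1,842 = $14,524.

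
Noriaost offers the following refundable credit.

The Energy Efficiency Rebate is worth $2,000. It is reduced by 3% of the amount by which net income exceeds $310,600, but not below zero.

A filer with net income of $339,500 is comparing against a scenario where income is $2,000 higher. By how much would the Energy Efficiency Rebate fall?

$60

At $339,500 — 3% of the $28,900 excess over $310,600 is $867; credit = $2,000 − $867 = $1,133.
At $341,500 — 3% of the $30,900 excess over $310,600 is $927; credit = $2,000 − $927 = $1,073.
Lost: $1,133 − $1,073 = $60.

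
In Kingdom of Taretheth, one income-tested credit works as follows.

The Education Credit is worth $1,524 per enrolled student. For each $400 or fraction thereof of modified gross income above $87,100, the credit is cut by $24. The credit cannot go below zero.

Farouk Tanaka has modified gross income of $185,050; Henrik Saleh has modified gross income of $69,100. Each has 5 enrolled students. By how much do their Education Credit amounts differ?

$5,880

Farouk ($185,050): Education Credit: base = 5 × $1,524 = $7,620. income exceeds $87,100 by $97,950, which is 245 full-or-partial $400 increments; reduction = 245 × $24 = $5,880, leaving $1,740.
Henrik ($69,100): Education Credit: base = 5 × $1,524 = $7,620. $69,100 is at or below the $87,100 threshold, so the full $7,620 applies.
Difference: |$1,740 − $7,620| = $5,880.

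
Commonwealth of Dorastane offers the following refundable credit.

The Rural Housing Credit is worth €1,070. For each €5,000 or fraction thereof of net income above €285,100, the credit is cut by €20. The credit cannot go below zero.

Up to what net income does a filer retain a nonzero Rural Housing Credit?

€550,100

After 53 increments the reduction is 53 × €20 = €1,060, leaving €10; one more increment wipes it out. Increment 53 ends at excess 53 × €5,000 = €265,000, so the highest qualifying income is €285,100 + €265,000 = €550,100.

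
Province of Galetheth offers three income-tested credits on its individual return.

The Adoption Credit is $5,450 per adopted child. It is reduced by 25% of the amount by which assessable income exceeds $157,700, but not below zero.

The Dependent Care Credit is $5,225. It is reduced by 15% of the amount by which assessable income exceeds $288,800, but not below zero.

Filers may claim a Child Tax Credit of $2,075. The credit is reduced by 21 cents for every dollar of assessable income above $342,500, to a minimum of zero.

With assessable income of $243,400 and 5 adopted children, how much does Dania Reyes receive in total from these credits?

Adoption Credit: base = 5 × $5,450 = $27,250. 25% of the $85,700 excess over $157,700 is $21,425; credit = $27,250 − $21,425 = $5,825.
Dependent Care Credit: $243,400 is at or below the $288,800 threshold, so the full $5,225 applies.
Child Tax Credit: $243,400 is at or below the $342,500 threshold, so the full $2,075 applies.
Total: $5,825 + $5,225 + $2,075 = $13,125.

$13,125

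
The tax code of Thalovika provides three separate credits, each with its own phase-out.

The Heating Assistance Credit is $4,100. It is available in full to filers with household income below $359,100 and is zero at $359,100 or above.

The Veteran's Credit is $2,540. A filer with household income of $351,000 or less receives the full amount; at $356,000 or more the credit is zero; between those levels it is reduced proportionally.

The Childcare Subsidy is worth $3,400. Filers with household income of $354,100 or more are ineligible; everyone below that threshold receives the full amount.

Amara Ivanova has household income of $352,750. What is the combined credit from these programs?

Heating Assistance Credit: $352,750 is below the $359,100 cutoff, so the full $4,100 applies.
Veteran's Credit: $352,750 is $1,750 into a $5,000 phase-out range, leaving 3,250/5,000 of the credit: $2,540 × 3,250/5,000 = $1,651.
Childcare Subsidy: $352,750 is below the $354,100 cutoff, so the full $3,400 applies.
Total: $4,100 + $1,651 + $3,400 = $9,151.

$9,151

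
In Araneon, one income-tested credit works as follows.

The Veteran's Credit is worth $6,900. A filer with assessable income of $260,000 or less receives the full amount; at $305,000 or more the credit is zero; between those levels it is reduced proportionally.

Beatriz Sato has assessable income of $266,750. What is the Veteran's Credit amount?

Veteran's Credit: $266,750 is $6,750 into a $45,000 phase-out range, leaving 38,250/45,000 of the credit: $6,900 × 38,250/45,000 = $5,865.

$5,865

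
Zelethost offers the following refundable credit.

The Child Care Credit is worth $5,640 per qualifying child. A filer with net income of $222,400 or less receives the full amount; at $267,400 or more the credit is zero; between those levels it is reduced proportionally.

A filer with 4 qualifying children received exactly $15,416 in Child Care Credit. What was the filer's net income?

Full credit = 4 × $5,640 = $22,560.
$15,416 is 15,416/22,560 of the full $22,560, so 7,144/22,560 of the $45,000 range has been used: income = $222,400 + $45,000 × 7,144/22,560 = $236,650.

$236,650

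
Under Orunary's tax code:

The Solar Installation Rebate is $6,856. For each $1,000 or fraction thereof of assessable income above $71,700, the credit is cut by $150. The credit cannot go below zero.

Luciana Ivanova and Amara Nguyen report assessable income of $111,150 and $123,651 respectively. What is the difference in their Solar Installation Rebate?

$856

Luciana ($111,150): Solar Installation Rebate: income exceeds $71,700 by $39,450, which is 40 full-or-partial $1,000 increments; reduction = 40 × $150 = $6,000, leaving $856.
Amara ($123,651): Solar Installation Rebate: income exceeds $71,700 by $51,951 → 52 increments × $150 = $7,800 ≥ base, so the credit is $0.
Difference: |$856 − $0| = $856.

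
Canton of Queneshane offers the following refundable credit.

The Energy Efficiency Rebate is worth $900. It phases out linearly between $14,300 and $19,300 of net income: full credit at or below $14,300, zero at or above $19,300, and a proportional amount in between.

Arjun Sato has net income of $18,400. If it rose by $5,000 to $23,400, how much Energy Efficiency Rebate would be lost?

$162

At $18,400 — $18,400 is $4,100 into a $5,000 phase-out range, leaving 900/5,000 of the credit: $900 × 900/5,000 = $162.
At $23,400 — $23,400 is at or above $19,300, so the credit is $0.
Lost: $162 − $0 = $162.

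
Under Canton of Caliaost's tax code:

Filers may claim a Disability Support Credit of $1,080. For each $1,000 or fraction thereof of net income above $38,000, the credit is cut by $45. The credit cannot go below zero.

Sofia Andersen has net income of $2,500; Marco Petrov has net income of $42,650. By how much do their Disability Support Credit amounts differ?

Sofia ($2,500): Disability Support Credit: $2,500 is at or below the $38,000 threshold, so the full $1,080 applies.
Marco ($42,650): Disability Support Credit: income exceeds $38,000 by $4,650, which is 5 full-or-partial $1,000 increments; reduction = 5 × $45 = $225, leaving $855.
Difference: |$1,080 − $855| = $225.

$225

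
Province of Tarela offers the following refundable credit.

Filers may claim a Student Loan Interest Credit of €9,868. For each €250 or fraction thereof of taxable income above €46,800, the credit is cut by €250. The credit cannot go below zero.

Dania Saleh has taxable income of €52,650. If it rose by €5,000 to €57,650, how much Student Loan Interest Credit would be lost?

At €52,650 — income exceeds €46,800 by €5,850, which is 24 full-or-partial €250 increments; reduction = 24 × €250 = €6,000, leaving €3,868.
At €57,650 — income exceeds €46,800 by €10,850 → 44 increments × €250 = €11,000 ≥ base, so the credit is €0.
Lost: €3,868 − €0 = €3,868.

€3,868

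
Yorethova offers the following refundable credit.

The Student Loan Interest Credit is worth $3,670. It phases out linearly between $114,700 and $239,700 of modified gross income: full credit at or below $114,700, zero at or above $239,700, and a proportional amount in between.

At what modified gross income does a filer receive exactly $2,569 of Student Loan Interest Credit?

$2,569 is 2,569/3,670 of the full $3,670, so 1,101/3,670 of the $125,000 range has been used: income = $114,700 + $125,000 × 1,101/3,670 = $152,200.

$152,200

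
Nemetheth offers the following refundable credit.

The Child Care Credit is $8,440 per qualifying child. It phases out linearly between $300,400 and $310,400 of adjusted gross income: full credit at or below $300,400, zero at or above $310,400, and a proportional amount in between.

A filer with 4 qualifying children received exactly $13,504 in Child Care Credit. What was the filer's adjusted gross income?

Full credit = 4 × $8,440 = $33,760.
$13,504 is 13,504/33,760 of the full $33,760, so 20,256/33,760 of the $10,000 range has been used: income = $300,400 + $10,000 × 20,256/33,760 = $306,400.

$306,400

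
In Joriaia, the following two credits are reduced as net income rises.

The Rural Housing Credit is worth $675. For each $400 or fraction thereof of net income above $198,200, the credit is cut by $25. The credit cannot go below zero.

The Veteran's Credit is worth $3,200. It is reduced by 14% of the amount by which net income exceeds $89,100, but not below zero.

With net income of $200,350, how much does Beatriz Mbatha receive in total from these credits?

$525

Rural Housing Credit: income exceeds $198,200 by $2,150, which is 6 full-or-partial $400 increments; reduction = 6 × $25 = $150, leaving $525.
Veteran's Credit: 14% of the $111,250 excess over $89,100 is $15,575 ≥ base, so the credit is $0.
Total: $525 + $0 = $525.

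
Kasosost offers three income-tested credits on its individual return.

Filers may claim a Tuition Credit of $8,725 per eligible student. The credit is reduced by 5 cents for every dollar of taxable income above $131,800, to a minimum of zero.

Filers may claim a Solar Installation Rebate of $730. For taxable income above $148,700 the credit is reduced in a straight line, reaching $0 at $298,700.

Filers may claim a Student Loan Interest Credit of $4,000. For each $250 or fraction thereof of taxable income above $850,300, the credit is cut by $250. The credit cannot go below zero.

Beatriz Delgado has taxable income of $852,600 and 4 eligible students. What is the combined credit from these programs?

Tuition Credit: base = 4 × $8,725 = $34,900. 5% of the $720,800 excess over $131,800 is $36,040 ≥ base, so the credit is $0.
Solar Installation Rebate: $852,600 is at or above $298,700, so the credit is $0.
Student Loan Interest Credit: income exceeds $850,300 by $2,300, which is 10 full-or-partial $250 increments; reduction = 10 × $250 = $2,500, leaving $1,500.
Total: $0 + $0 + $1,500 = $1,500.

$1,500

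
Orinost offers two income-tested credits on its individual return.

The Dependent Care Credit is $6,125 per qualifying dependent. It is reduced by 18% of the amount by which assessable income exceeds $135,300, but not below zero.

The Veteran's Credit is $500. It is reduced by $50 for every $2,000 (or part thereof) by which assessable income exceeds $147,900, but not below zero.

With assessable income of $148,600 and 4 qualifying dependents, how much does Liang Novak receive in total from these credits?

$22,556

Dependent Care Credit: base = 4 × $6,125 = $24,500. 18% of the $13,300 excess over $135,300 is $2,394; credit = $24,500 − $2,394 = $22,106.
Veteran's Credit: income exceeds $147,900 by $700, which is 1 full-or-partial $2,000 increment; reduction = 1 × $50 = $50, leaving $450.
Total: $22,106 + $450 = $22,556.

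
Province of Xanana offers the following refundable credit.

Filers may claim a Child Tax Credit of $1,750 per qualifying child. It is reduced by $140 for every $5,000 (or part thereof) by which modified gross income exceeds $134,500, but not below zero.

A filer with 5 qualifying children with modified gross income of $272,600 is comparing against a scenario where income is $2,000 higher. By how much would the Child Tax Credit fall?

$140

At $272,600 — base = 5 × $1,750 = $8,750. income exceeds $134,500 by $138,100, which is 28 full-or-partial $5,000 increments; reduction = 28 × $140 = $3,920, leaving $4,830.
At $274,600 — base = 5 × $1,750 = $8,750. income exceeds $134,500 by $140,100, which is 29 full-or-partial $5,000 increments; reduction = 29 × $140 = $4,060, leaving $4,690.
Lost: $4,830 − $4,690 = $140.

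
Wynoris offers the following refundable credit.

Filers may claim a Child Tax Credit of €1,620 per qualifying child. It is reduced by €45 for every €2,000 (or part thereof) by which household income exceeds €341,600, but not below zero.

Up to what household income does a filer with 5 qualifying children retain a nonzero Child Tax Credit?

Full credit = 5 × €1,620 = €8,100.
After 179 increments the reduction is 179 × €45 = €8,055, leaving €45; one more increment wipes it out. Increment 179 ends at excess 179 × €2,000 = €358,000, so the highest qualifying income is €341,600 + €358,000 = €699,600.

€699,600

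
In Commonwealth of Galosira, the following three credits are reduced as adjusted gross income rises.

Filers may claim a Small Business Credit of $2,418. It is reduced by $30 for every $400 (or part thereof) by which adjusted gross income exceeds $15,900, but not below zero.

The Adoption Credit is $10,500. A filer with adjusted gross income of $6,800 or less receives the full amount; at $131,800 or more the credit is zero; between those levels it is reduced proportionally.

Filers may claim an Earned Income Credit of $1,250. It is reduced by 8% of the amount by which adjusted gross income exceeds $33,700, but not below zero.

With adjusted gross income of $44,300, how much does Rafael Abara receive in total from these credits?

$8,040

Small Business Credit: income exceeds $15,900 by $28,400, which is 71 full-or-partial $400 increments; reduction = 71 × $30 = $2,130, leaving $288.
Adoption Credit: $44,300 is $37,500 into a $125,000 phase-out range, leaving 87,500/125,000 of the credit: $10,500 × 87,500/125,000 = $7,350.
Earned Income Credit: 8% of the $10,600 excess over $33,700 is $848; credit = $1,250 − $848 = $402.
Total: $288 + $7,350 + $402 = $8,040.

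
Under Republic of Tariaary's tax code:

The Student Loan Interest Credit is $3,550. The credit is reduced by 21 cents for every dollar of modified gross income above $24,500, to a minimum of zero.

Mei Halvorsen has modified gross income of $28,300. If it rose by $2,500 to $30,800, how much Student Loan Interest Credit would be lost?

At $28,300 — 21% of the $3,800 excess over $24,500 is $798; credit = $3,550 − $798 = $2,752.
At $30,800 — 21% of the $6,300 excess over $24,500 is $1,323; credit = $3,550 − $1,323 = $2,227.
Lost: $2,752 − $2,227 = $525.

$525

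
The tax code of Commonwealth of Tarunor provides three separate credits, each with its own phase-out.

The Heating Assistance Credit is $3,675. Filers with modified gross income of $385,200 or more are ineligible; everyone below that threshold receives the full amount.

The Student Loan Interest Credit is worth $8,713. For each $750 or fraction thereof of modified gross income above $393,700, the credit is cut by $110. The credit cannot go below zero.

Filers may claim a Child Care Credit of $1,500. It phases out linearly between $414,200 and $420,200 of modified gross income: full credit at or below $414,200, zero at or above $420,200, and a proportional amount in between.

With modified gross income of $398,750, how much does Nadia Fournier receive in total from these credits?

$9,443

Heating Assistance Credit: $398,750 meets or exceeds the $385,200 cutoff, so the credit is $0.
Student Loan Interest Credit: income exceeds $393,700 by $5,050, which is 7 full-or-partial $750 increments; reduction = 7 × $110 = $770, leaving $7,943.
Child Care Credit: $398,750 is at or below the $414,200 threshold, so the full $1,500 applies.
Total: $0 + $7,943 + $1,500 = $9,443.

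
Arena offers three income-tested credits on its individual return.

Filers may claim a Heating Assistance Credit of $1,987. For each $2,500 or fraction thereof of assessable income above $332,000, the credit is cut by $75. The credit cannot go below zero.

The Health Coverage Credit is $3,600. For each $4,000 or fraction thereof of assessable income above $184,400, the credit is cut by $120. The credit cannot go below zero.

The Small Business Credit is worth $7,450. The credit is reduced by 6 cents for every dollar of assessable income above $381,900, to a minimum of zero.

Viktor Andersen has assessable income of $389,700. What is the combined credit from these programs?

Heating Assistance Credit: income exceeds $332,000 by $57,700, which is 24 full-or-partial $2,500 increments; reduction = 24 × $75 = $1,800, leaving $187.
Health Coverage Credit: income exceeds $184,400 by $205,300 → 52 increments × $120 = $6,240 ≥ base, so the credit is $0.
Small Business Credit: 6% of the $7,800 excess over $381,900 is $468; credit = $7,450 − $468 = $6,982.
Total: $187 + $0 + $6,982 = $7,169.

$7,169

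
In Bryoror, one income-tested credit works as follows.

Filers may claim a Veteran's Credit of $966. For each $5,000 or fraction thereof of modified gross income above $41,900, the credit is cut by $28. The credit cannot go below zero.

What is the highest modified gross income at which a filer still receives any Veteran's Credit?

$211,900

After 34 increments the reduction is 34 × $28 = $952, leaving $14; one more increment wipes it out. Increment 34 ends at excess 34 × $5,000 = $170,000, so the highest qualifying income is $41,900 + $170,000 = $211,900.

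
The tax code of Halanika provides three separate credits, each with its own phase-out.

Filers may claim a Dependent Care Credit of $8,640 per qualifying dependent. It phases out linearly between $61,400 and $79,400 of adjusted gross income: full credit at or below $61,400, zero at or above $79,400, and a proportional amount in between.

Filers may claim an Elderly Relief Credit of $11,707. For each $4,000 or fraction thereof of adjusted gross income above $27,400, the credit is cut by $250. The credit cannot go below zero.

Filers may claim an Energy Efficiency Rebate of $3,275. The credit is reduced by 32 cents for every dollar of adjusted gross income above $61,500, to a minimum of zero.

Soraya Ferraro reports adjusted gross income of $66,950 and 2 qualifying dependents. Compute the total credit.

Dependent Care Credit: base = 2 × $8,640 = $17,280. $66,950 is $5,550 into a $18,000 phase-out range, leaving 12,450/18,000 of the credit: $17,280 × 12,450/18,000 = $11,952.
Elderly Relief Credit: income exceeds $27,400 by $39,550, which is 10 full-or-partial $4,000 increments; reduction = 10 × $250 = $2,500, leaving $9,207.
Energy Efficiency Rebate: 32% of the $5,450 excess over $61,500 is $1,744; credit = $3,275 − $1,744 = $1,531.
Total: $11,952 + $9,207 + $1,531 = $22,690.

$22,690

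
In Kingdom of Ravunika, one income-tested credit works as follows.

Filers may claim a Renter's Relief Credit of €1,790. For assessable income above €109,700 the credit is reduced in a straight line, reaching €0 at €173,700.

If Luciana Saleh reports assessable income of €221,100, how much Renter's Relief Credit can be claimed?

Renter's Relief Credit: €221,100 is at or above €173,700, so the credit is €0.

€0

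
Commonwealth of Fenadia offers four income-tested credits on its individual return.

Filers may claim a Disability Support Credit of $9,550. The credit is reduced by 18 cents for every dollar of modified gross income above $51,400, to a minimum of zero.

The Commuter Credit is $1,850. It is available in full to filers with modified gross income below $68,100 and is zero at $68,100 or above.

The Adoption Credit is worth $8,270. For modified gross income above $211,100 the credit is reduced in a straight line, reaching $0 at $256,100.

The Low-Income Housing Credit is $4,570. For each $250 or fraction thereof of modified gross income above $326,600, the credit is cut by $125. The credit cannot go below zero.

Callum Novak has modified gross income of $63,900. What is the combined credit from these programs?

$21,990

Disability Support Credit: 18% of the $12,500 excess over $51,400 is $2,250; credit = $9,550 − $2,250 = $7,300.
Commuter Credit: $63,900 is below the $68,100 cutoff, so the full $1,850 applies.
Adoption Credit: $63,900 is at or below the $211,100 threshold, so the full $8,270 applies.
Low-Income Housing Credit: $63,900 is at or below the $326,600 threshold, so the full $4,570 applies.
Total: $7,300 + $1,850 + $8,270 + $4,570 = $21,990.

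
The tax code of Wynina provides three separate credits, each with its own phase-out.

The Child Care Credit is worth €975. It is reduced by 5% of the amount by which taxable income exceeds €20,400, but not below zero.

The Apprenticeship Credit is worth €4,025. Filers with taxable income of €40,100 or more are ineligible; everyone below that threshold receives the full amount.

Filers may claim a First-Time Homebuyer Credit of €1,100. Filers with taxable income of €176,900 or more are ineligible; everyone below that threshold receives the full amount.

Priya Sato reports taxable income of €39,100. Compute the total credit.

€5,165

Child Care Credit: 5% of the €18,700 excess over €20,400 is €935; credit = €975 − €935 = €40.
Apprenticeship Credit: €39,100 is below the €40,100 cutoff, so the full €4,025 applies.
First-Time Homebuyer Credit: €39,100 is below the €176,900 cutoff, so the full €1,100 applies.
Total: €40 + €4,025 + €1,100 = €5,165.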